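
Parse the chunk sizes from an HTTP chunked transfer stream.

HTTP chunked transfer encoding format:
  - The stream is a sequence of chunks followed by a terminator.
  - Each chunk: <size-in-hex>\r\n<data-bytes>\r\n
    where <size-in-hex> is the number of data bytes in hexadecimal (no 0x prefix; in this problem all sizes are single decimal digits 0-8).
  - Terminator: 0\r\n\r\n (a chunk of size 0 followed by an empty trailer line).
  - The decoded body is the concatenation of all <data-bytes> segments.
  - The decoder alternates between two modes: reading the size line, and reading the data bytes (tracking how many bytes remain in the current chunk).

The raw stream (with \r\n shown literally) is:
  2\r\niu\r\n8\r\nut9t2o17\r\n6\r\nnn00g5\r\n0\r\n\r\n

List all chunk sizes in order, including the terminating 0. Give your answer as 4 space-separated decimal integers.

Chunk 1: stream[0..1]='2' size=0x2=2, data at stream[3..5]='iu' -> body[0..2], body so far='iu'
Chunk 2: stream[7..8]='8' size=0x8=8, data at stream[10..18]='ut9t2o17' -> body[2..10], body so far='iuut9t2o17'
Chunk 3: stream[20..21]='6' size=0x6=6, data at stream[23..29]='nn00g5' -> body[10..16], body so far='iuut9t2o17nn00g5'
Chunk 4: stream[31..32]='0' size=0 (terminator). Final body='iuut9t2o17nn00g5' (16 bytes)

Answer: 2 8 6 0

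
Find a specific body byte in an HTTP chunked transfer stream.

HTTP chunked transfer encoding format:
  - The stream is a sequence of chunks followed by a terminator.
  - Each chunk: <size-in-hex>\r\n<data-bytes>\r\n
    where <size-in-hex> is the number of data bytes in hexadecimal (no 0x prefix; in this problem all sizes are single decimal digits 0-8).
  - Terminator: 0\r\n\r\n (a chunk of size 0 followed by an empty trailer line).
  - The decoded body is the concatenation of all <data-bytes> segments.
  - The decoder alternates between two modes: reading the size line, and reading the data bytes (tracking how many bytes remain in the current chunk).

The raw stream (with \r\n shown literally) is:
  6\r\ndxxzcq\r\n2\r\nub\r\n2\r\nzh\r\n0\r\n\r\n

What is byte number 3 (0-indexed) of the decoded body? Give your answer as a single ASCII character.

Chunk 1: stream[0..1]='6' size=0x6=6, data at stream[3..9]='dxxzcq' -> body[0..6], body so far='dxxzcq'
Chunk 2: stream[11..12]='2' size=0x2=2, data at stream[14..16]='ub' -> body[6..8], body so far='dxxzcqub'
Chunk 3: stream[18..19]='2' size=0x2=2, data at stream[21..23]='zh' -> body[8..10], body so far='dxxzcqubzh'
Chunk 4: stream[25..26]='0' size=0 (terminator). Final body='dxxzcqubzh' (10 bytes)
Body byte 3 = 'z'

Answer: z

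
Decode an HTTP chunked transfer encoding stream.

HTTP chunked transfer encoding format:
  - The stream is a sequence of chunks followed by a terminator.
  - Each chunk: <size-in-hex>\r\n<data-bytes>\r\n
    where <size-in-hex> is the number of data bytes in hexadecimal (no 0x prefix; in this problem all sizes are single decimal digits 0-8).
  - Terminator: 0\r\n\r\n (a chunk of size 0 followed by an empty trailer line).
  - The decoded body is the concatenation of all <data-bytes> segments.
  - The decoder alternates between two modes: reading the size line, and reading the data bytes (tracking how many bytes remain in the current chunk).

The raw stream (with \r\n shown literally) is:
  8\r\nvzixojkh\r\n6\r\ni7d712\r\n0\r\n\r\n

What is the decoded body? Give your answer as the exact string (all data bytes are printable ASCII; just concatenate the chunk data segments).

Chunk 1: stream[0..1]='8' size=0x8=8, data at stream[3..11]='vzixojkh' -> body[0..8], body so far='vzixojkh'
Chunk 2: stream[13..14]='6' size=0x6=6, data at stream[16..22]='i7d712' -> body[8..14], body so far='vzixojkhi7d712'
Chunk 3: stream[24..25]='0' size=0 (terminator). Final body='vzixojkhi7d712' (14 bytes)

Answer: vzixojkhi7d712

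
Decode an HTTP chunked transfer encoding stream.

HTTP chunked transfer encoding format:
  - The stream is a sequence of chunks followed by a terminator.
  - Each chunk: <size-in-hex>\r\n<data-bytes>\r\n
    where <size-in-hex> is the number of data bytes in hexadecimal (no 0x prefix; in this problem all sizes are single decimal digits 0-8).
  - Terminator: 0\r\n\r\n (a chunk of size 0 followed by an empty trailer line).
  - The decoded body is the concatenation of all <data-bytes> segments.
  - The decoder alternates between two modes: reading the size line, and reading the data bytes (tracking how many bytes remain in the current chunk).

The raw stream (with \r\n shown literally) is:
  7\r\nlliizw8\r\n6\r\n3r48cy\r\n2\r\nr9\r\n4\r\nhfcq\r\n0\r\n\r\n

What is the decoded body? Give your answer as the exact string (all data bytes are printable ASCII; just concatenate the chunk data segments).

Chunk 1: stream[0..1]='7' size=0x7=7, data at stream[3..10]='lliizw8' -> body[0..7], body so far='lliizw8'
Chunk 2: stream[12..13]='6' size=0x6=6, data at stream[15..21]='3r48cy' -> body[7..13], body so far='lliizw83r48cy'
Chunk 3: stream[23..24]='2' size=0x2=2, data at stream[26..28]='r9' -> body[13..15], body so far='lliizw83r48cyr9'
Chunk 4: stream[30..31]='4' size=0x4=4, data at stream[33..37]='hfcq' -> body[15..19], body so far='lliizw83r48cyr9hfcq'
Chunk 5: stream[39..40]='0' size=0 (terminator). Final body='lliizw83r48cyr9hfcq' (19 bytes)

Answer: lliizw83r48cyr9hfcq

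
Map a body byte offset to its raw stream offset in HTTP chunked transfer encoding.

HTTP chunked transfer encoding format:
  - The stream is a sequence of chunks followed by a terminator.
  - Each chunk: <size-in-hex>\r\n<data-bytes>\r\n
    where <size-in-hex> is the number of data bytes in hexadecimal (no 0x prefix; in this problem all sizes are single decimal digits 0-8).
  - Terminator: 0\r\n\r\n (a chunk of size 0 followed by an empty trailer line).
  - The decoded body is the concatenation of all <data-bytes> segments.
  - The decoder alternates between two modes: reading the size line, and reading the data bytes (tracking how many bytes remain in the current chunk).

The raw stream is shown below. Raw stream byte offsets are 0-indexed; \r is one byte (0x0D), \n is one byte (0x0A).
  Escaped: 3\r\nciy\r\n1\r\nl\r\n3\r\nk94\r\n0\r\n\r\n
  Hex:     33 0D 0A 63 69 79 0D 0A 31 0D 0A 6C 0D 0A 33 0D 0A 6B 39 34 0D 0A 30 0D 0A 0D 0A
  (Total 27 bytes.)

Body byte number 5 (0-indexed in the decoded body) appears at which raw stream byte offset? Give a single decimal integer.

Answer: 18

Derivation:
Chunk 1: stream[0..1]='3' size=0x3=3, data at stream[3..6]='ciy' -> body[0..3], body so far='ciy'
Chunk 2: stream[8..9]='1' size=0x1=1, data at stream[11..12]='l' -> body[3..4], body so far='ciyl'
Chunk 3: stream[14..15]='3' size=0x3=3, data at stream[17..20]='k94' -> body[4..7], body so far='ciylk94'
Chunk 4: stream[22..23]='0' size=0 (terminator). Final body='ciylk94' (7 bytes)
Body byte 5 at stream offset 18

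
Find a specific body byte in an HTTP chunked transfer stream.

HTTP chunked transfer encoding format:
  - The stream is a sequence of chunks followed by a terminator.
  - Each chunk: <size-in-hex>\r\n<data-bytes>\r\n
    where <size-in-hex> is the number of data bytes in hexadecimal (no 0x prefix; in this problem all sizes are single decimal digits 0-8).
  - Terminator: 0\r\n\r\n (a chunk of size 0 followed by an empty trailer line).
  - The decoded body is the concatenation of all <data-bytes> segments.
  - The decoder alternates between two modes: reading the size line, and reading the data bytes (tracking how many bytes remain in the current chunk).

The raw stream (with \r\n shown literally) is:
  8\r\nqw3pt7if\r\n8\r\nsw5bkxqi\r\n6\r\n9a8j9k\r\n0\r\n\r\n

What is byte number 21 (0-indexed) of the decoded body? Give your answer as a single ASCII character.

Chunk 1: stream[0..1]='8' size=0x8=8, data at stream[3..11]='qw3pt7if' -> body[0..8], body so far='qw3pt7if'
Chunk 2: stream[13..14]='8' size=0x8=8, data at stream[16..24]='sw5bkxqi' -> body[8..16], body so far='qw3pt7ifsw5bkxqi'
Chunk 3: stream[26..27]='6' size=0x6=6, data at stream[29..35]='9a8j9k' -> body[16..22], body so far='qw3pt7ifsw5bkxqi9a8j9k'
Chunk 4: stream[37..38]='0' size=0 (terminator). Final body='qw3pt7ifsw5bkxqi9a8j9k' (22 bytes)
Body byte 21 = 'k'

Answer: k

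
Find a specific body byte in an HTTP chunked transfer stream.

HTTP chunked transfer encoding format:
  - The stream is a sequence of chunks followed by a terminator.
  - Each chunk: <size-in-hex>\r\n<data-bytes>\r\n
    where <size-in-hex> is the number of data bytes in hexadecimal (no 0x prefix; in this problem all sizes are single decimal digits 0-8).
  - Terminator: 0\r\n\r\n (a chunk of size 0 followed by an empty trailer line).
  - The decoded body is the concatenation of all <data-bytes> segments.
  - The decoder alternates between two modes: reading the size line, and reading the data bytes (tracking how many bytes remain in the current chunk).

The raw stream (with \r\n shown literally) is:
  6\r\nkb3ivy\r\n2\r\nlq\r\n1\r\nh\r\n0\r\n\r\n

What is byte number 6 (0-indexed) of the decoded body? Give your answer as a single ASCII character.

Chunk 1: stream[0..1]='6' size=0x6=6, data at stream[3..9]='kb3ivy' -> body[0..6], body so far='kb3ivy'
Chunk 2: stream[11..12]='2' size=0x2=2, data at stream[14..16]='lq' -> body[6..8], body so far='kb3ivylq'
Chunk 3: stream[18..19]='1' size=0x1=1, data at stream[21..22]='h' -> body[8..9], body so far='kb3ivylqh'
Chunk 4: stream[24..25]='0' size=0 (terminator). Final body='kb3ivylqh' (9 bytes)
Body byte 6 = 'l'

Answer: l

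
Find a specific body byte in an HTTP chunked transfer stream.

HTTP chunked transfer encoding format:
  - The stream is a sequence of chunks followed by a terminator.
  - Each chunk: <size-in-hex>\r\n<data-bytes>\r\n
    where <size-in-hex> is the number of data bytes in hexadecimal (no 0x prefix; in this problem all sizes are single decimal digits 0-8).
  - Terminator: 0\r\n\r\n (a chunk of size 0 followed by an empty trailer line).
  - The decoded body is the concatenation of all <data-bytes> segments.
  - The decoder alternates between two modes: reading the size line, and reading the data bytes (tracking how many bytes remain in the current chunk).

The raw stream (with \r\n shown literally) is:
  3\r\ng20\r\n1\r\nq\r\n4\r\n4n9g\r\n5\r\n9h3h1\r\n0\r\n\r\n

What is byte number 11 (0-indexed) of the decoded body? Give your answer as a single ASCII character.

Answer: h

Derivation:
Chunk 1: stream[0..1]='3' size=0x3=3, data at stream[3..6]='g20' -> body[0..3], body so far='g20'
Chunk 2: stream[8..9]='1' size=0x1=1, data at stream[11..12]='q' -> body[3..4], body so far='g20q'
Chunk 3: stream[14..15]='4' size=0x4=4, data at stream[17..21]='4n9g' -> body[4..8], body so far='g20q4n9g'
Chunk 4: stream[23..24]='5' size=0x5=5, data at stream[26..31]='9h3h1' -> body[8..13], body so far='g20q4n9g9h3h1'
Chunk 5: stream[33..34]='0' size=0 (terminator). Final body='g20q4n9g9h3h1' (13 bytes)
Body byte 11 = 'h'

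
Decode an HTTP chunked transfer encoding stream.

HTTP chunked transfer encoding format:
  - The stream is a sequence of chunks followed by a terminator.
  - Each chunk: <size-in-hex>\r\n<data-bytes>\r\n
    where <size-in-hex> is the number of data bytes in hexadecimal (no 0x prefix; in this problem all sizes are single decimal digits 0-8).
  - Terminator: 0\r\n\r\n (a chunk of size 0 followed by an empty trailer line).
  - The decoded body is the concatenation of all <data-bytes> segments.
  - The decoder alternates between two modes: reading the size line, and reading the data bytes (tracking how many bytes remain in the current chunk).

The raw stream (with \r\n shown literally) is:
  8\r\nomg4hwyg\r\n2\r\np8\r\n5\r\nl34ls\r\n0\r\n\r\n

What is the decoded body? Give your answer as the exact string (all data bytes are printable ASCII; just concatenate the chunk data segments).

Chunk 1: stream[0..1]='8' size=0x8=8, data at stream[3..11]='omg4hwyg' -> body[0..8], body so far='omg4hwyg'
Chunk 2: stream[13..14]='2' size=0x2=2, data at stream[16..18]='p8' -> body[8..10], body so far='omg4hwygp8'
Chunk 3: stream[20..21]='5' size=0x5=5, data at stream[23..28]='l34ls' -> body[10..15], body so far='omg4hwygp8l34ls'
Chunk 4: stream[30..31]='0' size=0 (terminator). Final body='omg4hwygp8l34ls' (15 bytes)

Answer: omg4hwygp8l34ls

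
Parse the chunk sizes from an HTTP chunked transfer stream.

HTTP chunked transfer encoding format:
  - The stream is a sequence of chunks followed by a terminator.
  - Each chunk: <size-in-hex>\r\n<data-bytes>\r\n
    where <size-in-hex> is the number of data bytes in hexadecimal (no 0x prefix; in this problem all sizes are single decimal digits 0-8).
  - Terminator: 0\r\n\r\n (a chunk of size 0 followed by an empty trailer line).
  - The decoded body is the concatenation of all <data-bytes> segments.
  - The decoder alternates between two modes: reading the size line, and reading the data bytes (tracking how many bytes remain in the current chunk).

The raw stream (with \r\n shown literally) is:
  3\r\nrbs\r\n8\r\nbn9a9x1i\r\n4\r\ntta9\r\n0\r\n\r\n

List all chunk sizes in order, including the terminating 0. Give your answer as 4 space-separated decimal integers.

Answer: 3 8 4 0

Derivation:
Chunk 1: stream[0..1]='3' size=0x3=3, data at stream[3..6]='rbs' -> body[0..3], body so far='rbs'
Chunk 2: stream[8..9]='8' size=0x8=8, data at stream[11..19]='bn9a9x1i' -> body[3..11], body so far='rbsbn9a9x1i'
Chunk 3: stream[21..22]='4' size=0x4=4, data at stream[24..28]='tta9' -> body[11..15], body so far='rbsbn9a9x1itta9'
Chunk 4: stream[30..31]='0' size=0 (terminator). Final body='rbsbn9a9x1itta9' (15 bytes)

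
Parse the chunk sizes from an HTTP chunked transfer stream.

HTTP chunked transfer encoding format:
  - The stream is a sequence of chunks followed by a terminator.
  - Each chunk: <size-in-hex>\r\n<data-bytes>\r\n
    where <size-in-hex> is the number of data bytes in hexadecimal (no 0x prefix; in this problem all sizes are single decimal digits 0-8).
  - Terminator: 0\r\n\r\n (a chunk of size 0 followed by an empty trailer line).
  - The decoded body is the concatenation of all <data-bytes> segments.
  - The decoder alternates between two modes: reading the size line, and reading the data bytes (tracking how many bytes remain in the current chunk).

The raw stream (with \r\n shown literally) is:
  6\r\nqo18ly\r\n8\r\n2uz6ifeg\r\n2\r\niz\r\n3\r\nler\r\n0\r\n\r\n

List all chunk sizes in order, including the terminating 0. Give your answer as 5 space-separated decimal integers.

Answer: 6 8 2 3 0

Derivation:
Chunk 1: stream[0..1]='6' size=0x6=6, data at stream[3..9]='qo18ly' -> body[0..6], body so far='qo18ly'
Chunk 2: stream[11..12]='8' size=0x8=8, data at stream[14..22]='2uz6ifeg' -> body[6..14], body so far='qo18ly2uz6ifeg'
Chunk 3: stream[24..25]='2' size=0x2=2, data at stream[27..29]='iz' -> body[14..16], body so far='qo18ly2uz6ifegiz'
Chunk 4: stream[31..32]='3' size=0x3=3, data at stream[34..37]='ler' -> body[16..19], body so far='qo18ly2uz6ifegizler'
Chunk 5: stream[39..40]='0' size=0 (terminator). Final body='qo18ly2uz6ifegizler' (19 bytes)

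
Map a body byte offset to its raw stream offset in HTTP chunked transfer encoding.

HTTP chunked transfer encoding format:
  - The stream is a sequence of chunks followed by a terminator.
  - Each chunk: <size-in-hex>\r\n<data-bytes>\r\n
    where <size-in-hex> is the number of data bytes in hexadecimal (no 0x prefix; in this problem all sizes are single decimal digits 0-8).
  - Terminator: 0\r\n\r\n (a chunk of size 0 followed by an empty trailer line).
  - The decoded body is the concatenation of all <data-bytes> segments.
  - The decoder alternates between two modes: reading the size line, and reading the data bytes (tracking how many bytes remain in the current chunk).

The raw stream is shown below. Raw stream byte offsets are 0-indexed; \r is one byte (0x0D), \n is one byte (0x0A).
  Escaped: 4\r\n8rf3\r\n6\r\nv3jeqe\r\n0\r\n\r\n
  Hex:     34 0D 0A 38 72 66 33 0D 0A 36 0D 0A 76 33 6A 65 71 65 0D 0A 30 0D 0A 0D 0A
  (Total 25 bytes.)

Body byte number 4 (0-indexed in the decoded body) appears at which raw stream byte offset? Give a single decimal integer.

Answer: 12

Derivation:
Chunk 1: stream[0..1]='4' size=0x4=4, data at stream[3..7]='8rf3' -> body[0..4], body so far='8rf3'
Chunk 2: stream[9..10]='6' size=0x6=6, data at stream[12..18]='v3jeqe' -> body[4..10], body so far='8rf3v3jeqe'
Chunk 3: stream[20..21]='0' size=0 (terminator). Final body='8rf3v3jeqe' (10 bytes)
Body byte 4 at stream offset 12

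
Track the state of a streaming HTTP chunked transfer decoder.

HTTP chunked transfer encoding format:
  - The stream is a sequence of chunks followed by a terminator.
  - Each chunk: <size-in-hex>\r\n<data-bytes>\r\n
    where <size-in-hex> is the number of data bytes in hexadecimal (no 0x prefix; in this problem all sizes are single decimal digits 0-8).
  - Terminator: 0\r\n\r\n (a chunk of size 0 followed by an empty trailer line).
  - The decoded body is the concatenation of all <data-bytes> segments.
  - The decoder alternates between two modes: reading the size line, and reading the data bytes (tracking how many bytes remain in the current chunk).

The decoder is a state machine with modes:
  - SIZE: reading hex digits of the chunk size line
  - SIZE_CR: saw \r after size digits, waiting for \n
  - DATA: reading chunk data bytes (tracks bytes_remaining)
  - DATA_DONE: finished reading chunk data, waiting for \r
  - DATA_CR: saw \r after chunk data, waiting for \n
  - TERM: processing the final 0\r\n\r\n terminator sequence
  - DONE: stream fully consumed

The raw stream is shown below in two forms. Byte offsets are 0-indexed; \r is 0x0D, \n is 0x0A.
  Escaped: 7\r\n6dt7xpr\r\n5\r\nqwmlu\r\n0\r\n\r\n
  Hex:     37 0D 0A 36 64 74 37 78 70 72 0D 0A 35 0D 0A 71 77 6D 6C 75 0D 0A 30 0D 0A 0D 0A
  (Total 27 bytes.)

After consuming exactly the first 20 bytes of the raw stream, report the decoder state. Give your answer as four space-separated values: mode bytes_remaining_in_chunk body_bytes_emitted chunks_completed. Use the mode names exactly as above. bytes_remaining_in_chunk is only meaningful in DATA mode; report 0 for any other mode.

Answer: DATA_DONE 0 12 1

Derivation:
Byte 0 = '7': mode=SIZE remaining=0 emitted=0 chunks_done=0
Byte 1 = 0x0D: mode=SIZE_CR remaining=0 emitted=0 chunks_done=0
Byte 2 = 0x0A: mode=DATA remaining=7 emitted=0 chunks_done=0
Byte 3 = '6': mode=DATA remaining=6 emitted=1 chunks_done=0
Byte 4 = 'd': mode=DATA remaining=5 emitted=2 chunks_done=0
Byte 5 = 't': mode=DATA remaining=4 emitted=3 chunks_done=0
Byte 6 = '7': mode=DATA remaining=3 emitted=4 chunks_done=0
Byte 7 = 'x': mode=DATA remaining=2 emitted=5 chunks_done=0
Byte 8 = 'p': mode=DATA remaining=1 emitted=6 chunks_done=0
Byte 9 = 'r': mode=DATA_DONE remaining=0 emitted=7 chunks_done=0
Byte 10 = 0x0D: mode=DATA_CR remaining=0 emitted=7 chunks_done=0
Byte 11 = 0x0A: mode=SIZE remaining=0 emitted=7 chunks_done=1
Byte 12 = '5': mode=SIZE remaining=0 emitted=7 chunks_done=1
Byte 13 = 0x0D: mode=SIZE_CR remaining=0 emitted=7 chunks_done=1
Byte 14 = 0x0A: mode=DATA remaining=5 emitted=7 chunks_done=1
Byte 15 = 'q': mode=DATA remaining=4 emitted=8 chunks_done=1
Byte 16 = 'w': mode=DATA remaining=3 emitted=9 chunks_done=1
Byte 17 = 'm': mode=DATA remaining=2 emitted=10 chunks_done=1
Byte 18 = 'l': mode=DATA remaining=1 emitted=11 chunks_done=1
Byte 19 = 'u': mode=DATA_DONE remaining=0 emitted=12 chunks_done=1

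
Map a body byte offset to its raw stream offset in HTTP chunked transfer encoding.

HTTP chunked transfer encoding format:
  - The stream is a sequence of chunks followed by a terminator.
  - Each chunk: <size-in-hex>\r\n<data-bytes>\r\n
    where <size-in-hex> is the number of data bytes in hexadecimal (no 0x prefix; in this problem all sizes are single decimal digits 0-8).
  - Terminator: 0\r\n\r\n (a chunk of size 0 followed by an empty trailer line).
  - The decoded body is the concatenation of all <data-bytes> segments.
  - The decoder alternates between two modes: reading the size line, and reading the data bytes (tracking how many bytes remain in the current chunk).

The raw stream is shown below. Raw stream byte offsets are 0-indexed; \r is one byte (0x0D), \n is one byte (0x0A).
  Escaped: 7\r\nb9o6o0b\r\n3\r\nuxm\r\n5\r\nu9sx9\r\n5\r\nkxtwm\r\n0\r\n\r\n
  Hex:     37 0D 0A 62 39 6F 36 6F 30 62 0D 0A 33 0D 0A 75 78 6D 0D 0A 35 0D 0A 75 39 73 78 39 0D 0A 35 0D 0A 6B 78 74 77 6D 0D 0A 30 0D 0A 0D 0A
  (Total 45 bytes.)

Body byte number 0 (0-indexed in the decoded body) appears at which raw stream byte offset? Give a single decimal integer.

Chunk 1: stream[0..1]='7' size=0x7=7, data at stream[3..10]='b9o6o0b' -> body[0..7], body so far='b9o6o0b'
Chunk 2: stream[12..13]='3' size=0x3=3, data at stream[15..18]='uxm' -> body[7..10], body so far='b9o6o0buxm'
Chunk 3: stream[20..21]='5' size=0x5=5, data at stream[23..28]='u9sx9' -> body[10..15], body so far='b9o6o0buxmu9sx9'
Chunk 4: stream[30..31]='5' size=0x5=5, data at stream[33..38]='kxtwm' -> body[15..20], body so far='b9o6o0buxmu9sx9kxtwm'
Chunk 5: stream[40..41]='0' size=0 (terminator). Final body='b9o6o0buxmu9sx9kxtwm' (20 bytes)
Body byte 0 at stream offset 3

Answer: 3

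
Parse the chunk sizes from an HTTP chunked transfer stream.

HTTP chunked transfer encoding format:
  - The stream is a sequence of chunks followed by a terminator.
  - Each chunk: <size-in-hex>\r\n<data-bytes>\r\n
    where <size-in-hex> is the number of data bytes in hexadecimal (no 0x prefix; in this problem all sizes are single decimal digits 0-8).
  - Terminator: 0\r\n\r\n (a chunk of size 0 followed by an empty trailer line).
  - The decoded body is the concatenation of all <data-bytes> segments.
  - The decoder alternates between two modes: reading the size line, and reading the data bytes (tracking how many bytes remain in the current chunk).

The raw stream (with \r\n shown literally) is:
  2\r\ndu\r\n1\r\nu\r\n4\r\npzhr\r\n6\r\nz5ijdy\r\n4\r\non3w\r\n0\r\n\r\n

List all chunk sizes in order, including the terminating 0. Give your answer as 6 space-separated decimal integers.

Answer: 2 1 4 6 4 0

Derivation:
Chunk 1: stream[0..1]='2' size=0x2=2, data at stream[3..5]='du' -> body[0..2], body so far='du'
Chunk 2: stream[7..8]='1' size=0x1=1, data at stream[10..11]='u' -> body[2..3], body so far='duu'
Chunk 3: stream[13..14]='4' size=0x4=4, data at stream[16..20]='pzhr' -> body[3..7], body so far='duupzhr'
Chunk 4: stream[22..23]='6' size=0x6=6, data at stream[25..31]='z5ijdy' -> body[7..13], body so far='duupzhrz5ijdy'
Chunk 5: stream[33..34]='4' size=0x4=4, data at stream[36..40]='on3w' -> body[13..17], body so far='duupzhrz5ijdyon3w'
Chunk 6: stream[42..43]='0' size=0 (terminator). Final body='duupzhrz5ijdyon3w' (17 bytes)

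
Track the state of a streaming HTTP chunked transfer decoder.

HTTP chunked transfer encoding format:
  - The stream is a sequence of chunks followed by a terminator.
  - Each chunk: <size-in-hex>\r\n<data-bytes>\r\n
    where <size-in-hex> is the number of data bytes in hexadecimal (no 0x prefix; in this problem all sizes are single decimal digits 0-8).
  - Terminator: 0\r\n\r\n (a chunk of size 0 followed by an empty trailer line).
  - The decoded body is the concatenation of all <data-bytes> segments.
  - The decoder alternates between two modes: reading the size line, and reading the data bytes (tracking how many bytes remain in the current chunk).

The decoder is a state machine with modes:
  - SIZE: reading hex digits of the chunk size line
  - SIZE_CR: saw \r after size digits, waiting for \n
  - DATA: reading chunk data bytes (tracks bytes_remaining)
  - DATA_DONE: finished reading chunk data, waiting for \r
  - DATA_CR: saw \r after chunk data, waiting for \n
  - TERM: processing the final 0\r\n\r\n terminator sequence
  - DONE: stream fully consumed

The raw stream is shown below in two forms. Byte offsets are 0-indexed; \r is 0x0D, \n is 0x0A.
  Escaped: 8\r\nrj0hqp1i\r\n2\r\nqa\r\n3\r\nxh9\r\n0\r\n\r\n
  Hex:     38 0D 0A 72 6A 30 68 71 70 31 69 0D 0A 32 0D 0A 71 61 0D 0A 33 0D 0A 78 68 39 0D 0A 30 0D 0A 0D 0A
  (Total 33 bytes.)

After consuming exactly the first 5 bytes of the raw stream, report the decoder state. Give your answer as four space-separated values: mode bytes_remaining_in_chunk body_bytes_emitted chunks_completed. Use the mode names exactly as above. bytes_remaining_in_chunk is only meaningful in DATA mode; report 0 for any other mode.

Answer: DATA 6 2 0

Derivation:
Byte 0 = '8': mode=SIZE remaining=0 emitted=0 chunks_done=0
Byte 1 = 0x0D: mode=SIZE_CR remaining=0 emitted=0 chunks_done=0
Byte 2 = 0x0A: mode=DATA remaining=8 emitted=0 chunks_done=0
Byte 3 = 'r': mode=DATA remaining=7 emitted=1 chunks_done=0
Byte 4 = 'j': mode=DATA remaining=6 emitted=2 chunks_done=0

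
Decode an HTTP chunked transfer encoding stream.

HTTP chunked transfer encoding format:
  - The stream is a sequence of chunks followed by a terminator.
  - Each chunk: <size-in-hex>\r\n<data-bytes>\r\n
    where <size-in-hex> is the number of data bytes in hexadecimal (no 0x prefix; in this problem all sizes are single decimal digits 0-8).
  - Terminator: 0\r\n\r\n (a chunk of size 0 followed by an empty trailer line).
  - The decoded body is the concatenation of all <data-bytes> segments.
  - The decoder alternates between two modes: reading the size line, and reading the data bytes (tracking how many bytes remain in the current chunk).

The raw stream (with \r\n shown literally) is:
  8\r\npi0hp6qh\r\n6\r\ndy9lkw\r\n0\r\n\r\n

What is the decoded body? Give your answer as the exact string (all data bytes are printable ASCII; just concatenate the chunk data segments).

Answer: pi0hp6qhdy9lkw

Derivation:
Chunk 1: stream[0..1]='8' size=0x8=8, data at stream[3..11]='pi0hp6qh' -> body[0..8], body so far='pi0hp6qh'
Chunk 2: stream[13..14]='6' size=0x6=6, data at stream[16..22]='dy9lkw' -> body[8..14], body so far='pi0hp6qhdy9lkw'
Chunk 3: stream[24..25]='0' size=0 (terminator). Final body='pi0hp6qhdy9lkw' (14 bytes)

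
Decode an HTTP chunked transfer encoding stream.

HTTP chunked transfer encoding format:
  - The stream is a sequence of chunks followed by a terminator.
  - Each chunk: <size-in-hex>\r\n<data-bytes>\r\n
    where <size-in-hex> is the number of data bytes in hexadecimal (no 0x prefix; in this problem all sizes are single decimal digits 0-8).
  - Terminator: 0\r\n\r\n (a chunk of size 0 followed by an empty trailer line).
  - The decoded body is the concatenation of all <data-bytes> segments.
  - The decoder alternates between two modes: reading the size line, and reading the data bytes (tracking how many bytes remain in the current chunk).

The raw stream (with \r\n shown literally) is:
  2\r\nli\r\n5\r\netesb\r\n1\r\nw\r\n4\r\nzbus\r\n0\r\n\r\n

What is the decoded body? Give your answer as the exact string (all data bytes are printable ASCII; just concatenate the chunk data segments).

Answer: lietesbwzbus

Derivation:
Chunk 1: stream[0..1]='2' size=0x2=2, data at stream[3..5]='li' -> body[0..2], body so far='li'
Chunk 2: stream[7..8]='5' size=0x5=5, data at stream[10..15]='etesb' -> body[2..7], body so far='lietesb'
Chunk 3: stream[17..18]='1' size=0x1=1, data at stream[20..21]='w' -> body[7..8], body so far='lietesbw'
Chunk 4: stream[23..24]='4' size=0x4=4, data at stream[26..30]='zbus' -> body[8..12], body so far='lietesbwzbus'
Chunk 5: stream[32..33]='0' size=0 (terminator). Final body='lietesbwzbus' (12 bytes)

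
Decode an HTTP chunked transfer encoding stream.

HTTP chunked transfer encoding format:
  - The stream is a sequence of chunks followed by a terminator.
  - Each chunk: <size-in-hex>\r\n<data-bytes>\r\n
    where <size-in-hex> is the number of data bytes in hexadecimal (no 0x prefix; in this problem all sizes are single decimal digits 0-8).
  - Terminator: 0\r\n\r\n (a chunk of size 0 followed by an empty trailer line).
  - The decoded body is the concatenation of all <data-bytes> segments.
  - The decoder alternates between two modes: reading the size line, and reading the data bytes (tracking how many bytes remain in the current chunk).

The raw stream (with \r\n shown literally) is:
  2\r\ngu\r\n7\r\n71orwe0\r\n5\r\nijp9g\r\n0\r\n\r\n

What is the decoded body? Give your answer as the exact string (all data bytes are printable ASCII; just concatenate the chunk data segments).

Chunk 1: stream[0..1]='2' size=0x2=2, data at stream[3..5]='gu' -> body[0..2], body so far='gu'
Chunk 2: stream[7..8]='7' size=0x7=7, data at stream[10..17]='71orwe0' -> body[2..9], body so far='gu71orwe0'
Chunk 3: stream[19..20]='5' size=0x5=5, data at stream[22..27]='ijp9g' -> body[9..14], body so far='gu71orwe0ijp9g'
Chunk 4: stream[29..30]='0' size=0 (terminator). Final body='gu71orwe0ijp9g' (14 bytes)

Answer: gu71orwe0ijp9g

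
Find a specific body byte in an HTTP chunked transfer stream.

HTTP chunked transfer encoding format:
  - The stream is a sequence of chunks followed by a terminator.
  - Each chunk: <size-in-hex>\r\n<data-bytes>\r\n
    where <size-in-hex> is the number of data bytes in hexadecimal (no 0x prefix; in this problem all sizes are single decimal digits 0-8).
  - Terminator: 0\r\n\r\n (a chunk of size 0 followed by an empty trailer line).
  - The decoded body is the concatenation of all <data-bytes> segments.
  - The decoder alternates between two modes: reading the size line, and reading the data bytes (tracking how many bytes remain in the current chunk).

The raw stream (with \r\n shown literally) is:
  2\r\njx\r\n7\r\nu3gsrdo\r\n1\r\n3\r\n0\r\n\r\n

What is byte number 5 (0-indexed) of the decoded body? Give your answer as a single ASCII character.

Answer: s

Derivation:
Chunk 1: stream[0..1]='2' size=0x2=2, data at stream[3..5]='jx' -> body[0..2], body so far='jx'
Chunk 2: stream[7..8]='7' size=0x7=7, data at stream[10..17]='u3gsrdo' -> body[2..9], body so far='jxu3gsrdo'
Chunk 3: stream[19..20]='1' size=0x1=1, data at stream[22..23]='3' -> body[9..10], body so far='jxu3gsrdo3'
Chunk 4: stream[25..26]='0' size=0 (terminator). Final body='jxu3gsrdo3' (10 bytes)
Body byte 5 = 's'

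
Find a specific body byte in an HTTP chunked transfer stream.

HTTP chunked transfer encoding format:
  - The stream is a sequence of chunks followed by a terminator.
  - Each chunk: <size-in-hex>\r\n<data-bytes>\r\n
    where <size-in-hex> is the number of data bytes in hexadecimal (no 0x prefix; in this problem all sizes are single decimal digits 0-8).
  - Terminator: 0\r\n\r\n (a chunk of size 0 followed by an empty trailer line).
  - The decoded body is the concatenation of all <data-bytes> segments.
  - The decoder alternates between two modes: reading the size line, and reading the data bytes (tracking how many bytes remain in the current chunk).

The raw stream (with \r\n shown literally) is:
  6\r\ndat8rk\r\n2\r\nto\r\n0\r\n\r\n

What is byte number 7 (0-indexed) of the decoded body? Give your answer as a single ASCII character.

Answer: o

Derivation:
Chunk 1: stream[0..1]='6' size=0x6=6, data at stream[3..9]='dat8rk' -> body[0..6], body so far='dat8rk'
Chunk 2: stream[11..12]='2' size=0x2=2, data at stream[14..16]='to' -> body[6..8], body so far='dat8rkto'
Chunk 3: stream[18..19]='0' size=0 (terminator). Final body='dat8rkto' (8 bytes)
Body byte 7 = 'o'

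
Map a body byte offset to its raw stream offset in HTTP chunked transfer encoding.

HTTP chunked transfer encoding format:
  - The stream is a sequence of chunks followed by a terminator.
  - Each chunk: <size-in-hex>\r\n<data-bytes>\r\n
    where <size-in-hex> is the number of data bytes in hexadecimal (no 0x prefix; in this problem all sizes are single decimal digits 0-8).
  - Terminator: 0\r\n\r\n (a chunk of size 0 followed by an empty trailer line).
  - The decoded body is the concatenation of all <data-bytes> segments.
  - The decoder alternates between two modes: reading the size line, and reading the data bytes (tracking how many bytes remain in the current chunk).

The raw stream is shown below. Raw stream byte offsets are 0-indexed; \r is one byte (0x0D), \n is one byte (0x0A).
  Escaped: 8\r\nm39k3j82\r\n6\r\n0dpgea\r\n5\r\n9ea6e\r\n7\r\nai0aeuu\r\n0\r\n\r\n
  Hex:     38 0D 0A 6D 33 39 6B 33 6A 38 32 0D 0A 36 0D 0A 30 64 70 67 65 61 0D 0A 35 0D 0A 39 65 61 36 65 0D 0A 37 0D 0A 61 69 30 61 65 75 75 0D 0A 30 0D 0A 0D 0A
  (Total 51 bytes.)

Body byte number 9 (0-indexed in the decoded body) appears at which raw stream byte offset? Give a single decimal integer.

Answer: 17

Derivation:
Chunk 1: stream[0..1]='8' size=0x8=8, data at stream[3..11]='m39k3j82' -> body[0..8], body so far='m39k3j82'
Chunk 2: stream[13..14]='6' size=0x6=6, data at stream[16..22]='0dpgea' -> body[8..14], body so far='m39k3j820dpgea'
Chunk 3: stream[24..25]='5' size=0x5=5, data at stream[27..32]='9ea6e' -> body[14..19], body so far='m39k3j820dpgea9ea6e'
Chunk 4: stream[34..35]='7' size=0x7=7, data at stream[37..44]='ai0aeuu' -> body[19..26], body so far='m39k3j820dpgea9ea6eai0aeuu'
Chunk 5: stream[46..47]='0' size=0 (terminator). Final body='m39k3j820dpgea9ea6eai0aeuu' (26 bytes)
Body byte 9 at stream offset 17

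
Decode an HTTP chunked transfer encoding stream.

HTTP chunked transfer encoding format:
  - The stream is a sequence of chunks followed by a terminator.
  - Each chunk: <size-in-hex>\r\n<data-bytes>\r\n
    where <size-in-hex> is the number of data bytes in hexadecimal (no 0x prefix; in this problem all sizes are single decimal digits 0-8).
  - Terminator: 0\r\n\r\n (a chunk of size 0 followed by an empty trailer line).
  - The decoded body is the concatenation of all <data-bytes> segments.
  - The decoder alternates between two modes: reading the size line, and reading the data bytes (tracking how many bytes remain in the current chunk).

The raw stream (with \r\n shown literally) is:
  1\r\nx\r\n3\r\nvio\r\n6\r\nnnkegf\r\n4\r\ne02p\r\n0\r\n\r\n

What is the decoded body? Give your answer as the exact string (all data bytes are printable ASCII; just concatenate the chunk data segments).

Answer: xvionnkegfe02p

Derivation:
Chunk 1: stream[0..1]='1' size=0x1=1, data at stream[3..4]='x' -> body[0..1], body so far='x'
Chunk 2: stream[6..7]='3' size=0x3=3, data at stream[9..12]='vio' -> body[1..4], body so far='xvio'
Chunk 3: stream[14..15]='6' size=0x6=6, data at stream[17..23]='nnkegf' -> body[4..10], body so far='xvionnkegf'
Chunk 4: stream[25..26]='4' size=0x4=4, data at stream[28..32]='e02p' -> body[10..14], body so far='xvionnkegfe02p'
Chunk 5: stream[34..35]='0' size=0 (terminator). Final body='xvionnkegfe02p' (14 bytes)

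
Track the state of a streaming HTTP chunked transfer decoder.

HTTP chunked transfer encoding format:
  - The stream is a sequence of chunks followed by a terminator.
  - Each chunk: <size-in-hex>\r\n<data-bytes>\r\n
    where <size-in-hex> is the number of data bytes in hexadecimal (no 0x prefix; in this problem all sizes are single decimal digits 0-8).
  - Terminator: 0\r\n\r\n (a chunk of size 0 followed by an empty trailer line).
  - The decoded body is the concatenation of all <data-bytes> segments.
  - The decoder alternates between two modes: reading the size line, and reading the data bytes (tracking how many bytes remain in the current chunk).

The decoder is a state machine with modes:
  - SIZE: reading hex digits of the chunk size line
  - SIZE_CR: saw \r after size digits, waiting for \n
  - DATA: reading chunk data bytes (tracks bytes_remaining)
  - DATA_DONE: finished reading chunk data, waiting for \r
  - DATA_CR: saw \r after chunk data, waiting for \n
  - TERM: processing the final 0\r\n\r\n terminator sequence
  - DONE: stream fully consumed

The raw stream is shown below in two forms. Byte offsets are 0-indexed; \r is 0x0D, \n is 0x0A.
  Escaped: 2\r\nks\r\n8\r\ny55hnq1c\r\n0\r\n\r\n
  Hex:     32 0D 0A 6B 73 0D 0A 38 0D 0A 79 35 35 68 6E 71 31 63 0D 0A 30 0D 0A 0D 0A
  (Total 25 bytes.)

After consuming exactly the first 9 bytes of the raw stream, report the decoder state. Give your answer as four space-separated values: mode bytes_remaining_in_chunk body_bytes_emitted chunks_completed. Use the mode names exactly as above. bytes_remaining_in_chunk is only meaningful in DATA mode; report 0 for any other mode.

Byte 0 = '2': mode=SIZE remaining=0 emitted=0 chunks_done=0
Byte 1 = 0x0D: mode=SIZE_CR remaining=0 emitted=0 chunks_done=0
Byte 2 = 0x0A: mode=DATA remaining=2 emitted=0 chunks_done=0
Byte 3 = 'k': mode=DATA remaining=1 emitted=1 chunks_done=0
Byte 4 = 's': mode=DATA_DONE remaining=0 emitted=2 chunks_done=0
Byte 5 = 0x0D: mode=DATA_CR remaining=0 emitted=2 chunks_done=0
Byte 6 = 0x0A: mode=SIZE remaining=0 emitted=2 chunks_done=1
Byte 7 = '8': mode=SIZE remaining=0 emitted=2 chunks_done=1
Byte 8 = 0x0D: mode=SIZE_CR remaining=0 emitted=2 chunks_done=1

Answer: SIZE_CR 0 2 1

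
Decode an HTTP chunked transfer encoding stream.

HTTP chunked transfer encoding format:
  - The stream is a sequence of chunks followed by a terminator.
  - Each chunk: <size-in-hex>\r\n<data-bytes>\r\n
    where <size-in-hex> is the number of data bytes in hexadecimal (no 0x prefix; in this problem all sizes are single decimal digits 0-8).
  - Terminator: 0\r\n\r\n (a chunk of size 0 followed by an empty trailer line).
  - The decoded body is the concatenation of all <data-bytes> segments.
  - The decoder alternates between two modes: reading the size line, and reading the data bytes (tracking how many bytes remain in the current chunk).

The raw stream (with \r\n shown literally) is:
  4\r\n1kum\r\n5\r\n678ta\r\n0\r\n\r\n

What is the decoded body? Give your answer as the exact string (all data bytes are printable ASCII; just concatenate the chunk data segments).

Chunk 1: stream[0..1]='4' size=0x4=4, data at stream[3..7]='1kum' -> body[0..4], body so far='1kum'
Chunk 2: stream[9..10]='5' size=0x5=5, data at stream[12..17]='678ta' -> body[4..9], body so far='1kum678ta'
Chunk 3: stream[19..20]='0' size=0 (terminator). Final body='1kum678ta' (9 bytes)

Answer: 1kum678ta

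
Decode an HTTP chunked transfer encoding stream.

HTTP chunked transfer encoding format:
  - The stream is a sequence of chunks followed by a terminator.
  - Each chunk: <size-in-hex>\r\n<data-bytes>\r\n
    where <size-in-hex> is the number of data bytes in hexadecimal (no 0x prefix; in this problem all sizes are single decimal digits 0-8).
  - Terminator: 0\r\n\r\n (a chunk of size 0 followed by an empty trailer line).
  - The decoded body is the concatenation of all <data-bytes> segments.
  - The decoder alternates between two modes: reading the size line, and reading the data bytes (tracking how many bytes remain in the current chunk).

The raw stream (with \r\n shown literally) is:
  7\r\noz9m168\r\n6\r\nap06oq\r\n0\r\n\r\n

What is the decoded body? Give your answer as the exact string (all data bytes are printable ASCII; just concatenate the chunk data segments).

Answer: oz9m168ap06oq

Derivation:
Chunk 1: stream[0..1]='7' size=0x7=7, data at stream[3..10]='oz9m168' -> body[0..7], body so far='oz9m168'
Chunk 2: stream[12..13]='6' size=0x6=6, data at stream[15..21]='ap06oq' -> body[7..13], body so far='oz9m168ap06oq'
Chunk 3: stream[23..24]='0' size=0 (terminator). Final body='oz9m168ap06oq' (13 bytes)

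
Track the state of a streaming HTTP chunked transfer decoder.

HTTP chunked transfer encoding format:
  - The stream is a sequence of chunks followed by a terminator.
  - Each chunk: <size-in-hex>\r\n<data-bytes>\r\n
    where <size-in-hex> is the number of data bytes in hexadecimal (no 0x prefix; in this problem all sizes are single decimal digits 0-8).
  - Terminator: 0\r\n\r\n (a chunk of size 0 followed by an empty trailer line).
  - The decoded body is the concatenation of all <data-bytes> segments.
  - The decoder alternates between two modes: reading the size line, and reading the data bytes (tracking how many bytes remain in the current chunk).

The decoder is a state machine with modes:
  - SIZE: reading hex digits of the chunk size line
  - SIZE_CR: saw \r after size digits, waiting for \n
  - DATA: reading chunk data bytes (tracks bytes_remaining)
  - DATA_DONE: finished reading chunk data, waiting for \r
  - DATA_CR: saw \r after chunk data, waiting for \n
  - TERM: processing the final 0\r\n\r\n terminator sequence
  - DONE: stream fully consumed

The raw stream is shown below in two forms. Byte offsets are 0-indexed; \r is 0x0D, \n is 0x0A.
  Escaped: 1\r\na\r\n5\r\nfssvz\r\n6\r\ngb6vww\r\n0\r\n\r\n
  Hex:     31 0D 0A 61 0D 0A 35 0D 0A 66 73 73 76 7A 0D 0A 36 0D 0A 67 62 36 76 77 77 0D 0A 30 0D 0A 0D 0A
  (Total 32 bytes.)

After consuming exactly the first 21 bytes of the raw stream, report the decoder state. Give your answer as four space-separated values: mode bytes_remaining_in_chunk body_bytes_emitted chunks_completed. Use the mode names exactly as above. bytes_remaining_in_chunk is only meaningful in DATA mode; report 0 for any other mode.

Answer: DATA 4 8 2

Derivation:
Byte 0 = '1': mode=SIZE remaining=0 emitted=0 chunks_done=0
Byte 1 = 0x0D: mode=SIZE_CR remaining=0 emitted=0 chunks_done=0
Byte 2 = 0x0A: mode=DATA remaining=1 emitted=0 chunks_done=0
Byte 3 = 'a': mode=DATA_DONE remaining=0 emitted=1 chunks_done=0
Byte 4 = 0x0D: mode=DATA_CR remaining=0 emitted=1 chunks_done=0
Byte 5 = 0x0A: mode=SIZE remaining=0 emitted=1 chunks_done=1
Byte 6 = '5': mode=SIZE remaining=0 emitted=1 chunks_done=1
Byte 7 = 0x0D: mode=SIZE_CR remaining=0 emitted=1 chunks_done=1
Byte 8 = 0x0A: mode=DATA remaining=5 emitted=1 chunks_done=1
Byte 9 = 'f': mode=DATA remaining=4 emitted=2 chunks_done=1
Byte 10 = 's': mode=DATA remaining=3 emitted=3 chunks_done=1
Byte 11 = 's': mode=DATA remaining=2 emitted=4 chunks_done=1
Byte 12 = 'v': mode=DATA remaining=1 emitted=5 chunks_done=1
Byte 13 = 'z': mode=DATA_DONE remaining=0 emitted=6 chunks_done=1
Byte 14 = 0x0D: mode=DATA_CR remaining=0 emitted=6 chunks_done=1
Byte 15 = 0x0A: mode=SIZE remaining=0 emitted=6 chunks_done=2
Byte 16 = '6': mode=SIZE remaining=0 emitted=6 chunks_done=2
Byte 17 = 0x0D: mode=SIZE_CR remaining=0 emitted=6 chunks_done=2
Byte 18 = 0x0A: mode=DATA remaining=6 emitted=6 chunks_done=2
Byte 19 = 'g': mode=DATA remaining=5 emitted=7 chunks_done=2
Byte 20 = 'b': mode=DATA remaining=4 emitted=8 chunks_done=2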